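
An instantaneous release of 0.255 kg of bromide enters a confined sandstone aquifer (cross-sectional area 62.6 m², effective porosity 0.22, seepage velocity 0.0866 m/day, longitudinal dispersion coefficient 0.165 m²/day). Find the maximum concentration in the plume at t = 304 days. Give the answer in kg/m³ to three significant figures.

0.000737 kg/m³

The peak of an instantaneous 1D plume sits at x = vt; there the Gaussian factor is 1 and C_max = M/(n_e·A·√(4πDt)), where n_e·A is the pore area the mass is dissolved in.
√(4πDt) = √(4π × 0.165 × 304) = 25.11 m, so C_max = 0.255/(0.22 × 62.6 × 25.11) = 0.000737 kg/m³.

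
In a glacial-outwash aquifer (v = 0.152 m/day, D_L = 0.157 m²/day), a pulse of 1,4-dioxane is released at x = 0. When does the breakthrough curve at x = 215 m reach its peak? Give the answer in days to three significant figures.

1410 days

For the 1D instantaneous-source solution, setting ∂C/∂t = 0 at fixed x gives v²t² + 2Dt − x² = 0, so t = (√(D² + v²x²) − D)/v².
√(D² + v²x²) = √(0.157² + 0.152² × 215²) = 32.68; v² = 0.023104.
t = (32.68 − 0.157)/0.023104 = 1410 days (vs. the pure-advection estimate x/v = 1410 d).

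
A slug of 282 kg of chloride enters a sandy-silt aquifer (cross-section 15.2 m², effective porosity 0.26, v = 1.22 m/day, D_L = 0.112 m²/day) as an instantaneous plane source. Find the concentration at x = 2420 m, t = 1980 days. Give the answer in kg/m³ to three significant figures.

1.32 kg/m³

For an instantaneous plane source, C(x,t) = M/(n_e·A·√(4πDt)) · exp(−(x−vt)²/(4Dt)), with n_e·A the pore (flow) area.
Plume center vt = 1.22 × 1980 = 2415.6 m, so the well at 2420 m is 4.4 m downgradient of the peak.
√(4πDt) = 52.79 m, giving peak height M/(n_e·A·√(4πDt)) = 282/(0.26 × 15.2 × 52.79) = 1.352 kg/m³.
(x−vt)²/(4Dt) = (4.4)²/(4 × 0.112 × 1980) = 0.02183; exp(−0.02183) = 0.9784.
C = 1.352 × 0.9784 = 1.32 kg/m³.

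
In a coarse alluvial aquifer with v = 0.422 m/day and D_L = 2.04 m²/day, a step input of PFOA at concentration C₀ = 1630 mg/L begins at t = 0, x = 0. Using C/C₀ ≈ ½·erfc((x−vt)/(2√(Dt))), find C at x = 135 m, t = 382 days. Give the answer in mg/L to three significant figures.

1220 mg/L

For a continuous step input, C/C₀ ≈ ½·erfc((x−vt)/(2√(Dt))).
vt = 0.422 × 382 = 161.204 m and 2√(Dt) = 2√(2.04 × 382) = 55.83 m.
Argument (x−vt)/(2√(Dt)) = (135 − 161.204)/55.83 = -0.4694; ½·erfc(-0.4694) = 0.7466.
C = 1630 × 0.7466 = 1220 mg/L.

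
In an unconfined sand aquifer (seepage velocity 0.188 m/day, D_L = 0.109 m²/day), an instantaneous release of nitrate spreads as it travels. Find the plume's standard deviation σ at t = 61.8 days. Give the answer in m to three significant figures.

Dispersive spreading gives a Gaussian with σ² = 2Dt; advection only shifts the center.
σ = √(2 × 0.109 × 61.8) = 3.67 m.

3.67 m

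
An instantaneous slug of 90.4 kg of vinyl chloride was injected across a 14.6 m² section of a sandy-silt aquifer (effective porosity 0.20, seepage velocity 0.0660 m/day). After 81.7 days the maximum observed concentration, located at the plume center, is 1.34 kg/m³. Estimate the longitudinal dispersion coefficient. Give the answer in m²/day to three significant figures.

0.520 m²/day

At the plume center C_max = M/(n_e·A·√(4πDt)), so D = M²/(4πt·(n_e·A·C_max)²).
n_e·A·C_max = 0.20 × 14.6 × 1.34 = 3.913 kg/m.
D = 90.4²/(4π × 81.7 × 3.913²) = 0.520 m²/day.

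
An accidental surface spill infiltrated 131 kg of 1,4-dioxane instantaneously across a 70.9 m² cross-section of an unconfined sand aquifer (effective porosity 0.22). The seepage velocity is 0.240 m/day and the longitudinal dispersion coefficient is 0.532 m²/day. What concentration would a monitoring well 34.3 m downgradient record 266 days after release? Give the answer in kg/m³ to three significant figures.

For an instantaneous plane source, C(x,t) = M/(n_e·A·√(4πDt)) · exp(−(x−vt)²/(4Dt)), with n_e·A the pore (flow) area.
Plume center vt = 0.240 × 266 = 63.84 m, so the well at 34.3 m is 29.54 m upgradient of the peak.
√(4πDt) = 42.17 m, giving peak height M/(n_e·A·√(4πDt)) = 131/(0.22 × 70.9 × 42.17) = 0.1992 kg/m³.
(x−vt)²/(4Dt) = (-29.54)²/(4 × 0.532 × 266) = 1.542; exp(−1.542) = 0.2140.
C = 0.1992 × 0.2140 = 0.0426 kg/m³.

0.0426 kg/m³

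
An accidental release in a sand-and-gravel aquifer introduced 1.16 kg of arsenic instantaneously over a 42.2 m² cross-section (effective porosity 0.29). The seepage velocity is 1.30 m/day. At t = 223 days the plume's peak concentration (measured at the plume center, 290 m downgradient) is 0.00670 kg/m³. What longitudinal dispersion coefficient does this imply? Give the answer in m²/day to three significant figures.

0.0714 m²/day

At the plume center C_max = M/(n_e·A·√(4πDt)), so D = M²/(4πt·(n_e·A·C_max)²).
n_e·A·C_max = 0.29 × 42.2 × 0.00670 = 0.08199 kg/m.
D = 1.16²/(4π × 223 × 0.08199²) = 0.0714 m²/day.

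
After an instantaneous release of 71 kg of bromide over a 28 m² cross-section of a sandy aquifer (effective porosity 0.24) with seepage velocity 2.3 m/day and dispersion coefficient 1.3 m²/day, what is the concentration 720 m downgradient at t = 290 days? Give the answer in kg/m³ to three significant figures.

For an instantaneous plane source, C(x,t) = M/(n_e·A·√(4πDt)) · exp(−(x−vt)²/(4Dt)), with n_e·A the pore (flow) area.
Plume center vt = 2.3 × 290 = 667 m, so the well at 720 m is 53 m downgradient of the peak.
√(4πDt) = 68.83 m, giving peak height M/(n_e·A·√(4πDt)) = 71/(0.24 × 28 × 68.83) = 0.1535 kg/m³.
(x−vt)²/(4Dt) = (53)²/(4 × 1.3 × 290) = 1.863; exp(−1.863) = 0.1552.
C = 0.1535 × 0.1552 = 0.0238 kg/m³.

0.0238 kg/m³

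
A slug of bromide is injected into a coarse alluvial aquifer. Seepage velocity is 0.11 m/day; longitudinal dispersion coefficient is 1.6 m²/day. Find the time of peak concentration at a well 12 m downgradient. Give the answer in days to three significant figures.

39.2 days

For the 1D instantaneous-source solution, setting ∂C/∂t = 0 at fixed x gives v²t² + 2Dt − x² = 0, so t = (√(D² + v²x²) − D)/v².
√(D² + v²x²) = √(1.6² + 0.11² × 12²) = 2.074; v² = 0.0121.
t = (2.074 − 1.6)/0.0121 = 39.2 days (vs. the pure-advection estimate x/v = 109 d).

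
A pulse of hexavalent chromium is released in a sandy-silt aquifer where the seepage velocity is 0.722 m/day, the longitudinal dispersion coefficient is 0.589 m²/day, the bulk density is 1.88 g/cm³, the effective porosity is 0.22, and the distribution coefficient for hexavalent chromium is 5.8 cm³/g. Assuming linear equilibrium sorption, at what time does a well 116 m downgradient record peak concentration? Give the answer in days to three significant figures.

Retardation factor R = 1 + ρ_b·K_d/n = 1 + 1.88 × 5.8/0.22 = 50.56.
Sorption retards both mechanisms: v_R = v/R = 0.01428 m/day, D_R = D/R = 0.01165 m²/day.
Peak time from v_R²t² + 2D_R t − x² = 0: t = (√(D_R² + v_R²x²) − D_R)/v_R².
√(D_R² + v_R²x²) = √(0.01165² + 0.01428² × 116²) = 1.657; v_R² = 0.0002039.
t = (1.657 − 0.01165)/0.0002039 = 8070 days.

8070 days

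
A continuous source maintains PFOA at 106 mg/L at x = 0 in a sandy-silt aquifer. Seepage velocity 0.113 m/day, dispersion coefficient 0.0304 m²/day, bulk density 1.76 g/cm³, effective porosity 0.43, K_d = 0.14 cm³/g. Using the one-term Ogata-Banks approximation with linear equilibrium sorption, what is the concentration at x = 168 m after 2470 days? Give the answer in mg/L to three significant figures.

88.3 mg/L

Retardation factor R = 1 + ρ_b·K_d/n = 1 + 1.76 × 0.14/0.43 = 1.573.
Sorption retards both mechanisms: v_R = v/R = 0.07184 m/day, D_R = D/R = 0.01933 m²/day.
v_R·t = 0.07184 × 2470 = 177.4448 m; 2√(D_R t) = 13.82 m; argument = (168 − 177.4448)/13.82 = -0.6834.
C = C₀ × ½·erfc(-0.6834) = 106 × 0.8331 = 88.3 mg/L.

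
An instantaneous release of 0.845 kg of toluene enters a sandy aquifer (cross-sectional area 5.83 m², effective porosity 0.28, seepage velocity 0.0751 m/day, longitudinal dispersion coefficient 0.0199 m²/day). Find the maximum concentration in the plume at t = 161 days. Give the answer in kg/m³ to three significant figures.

0.0816 kg/m³

The peak of an instantaneous 1D plume sits at x = vt; there the Gaussian factor is 1 and C_max = M/(n_e·A·√(4πDt)), where n_e·A is the pore area the mass is dissolved in.
√(4πDt) = √(4π × 0.0199 × 161) = 6.345 m, so C_max = 0.845/(0.28 × 5.83 × 6.345) = 0.0816 kg/m³.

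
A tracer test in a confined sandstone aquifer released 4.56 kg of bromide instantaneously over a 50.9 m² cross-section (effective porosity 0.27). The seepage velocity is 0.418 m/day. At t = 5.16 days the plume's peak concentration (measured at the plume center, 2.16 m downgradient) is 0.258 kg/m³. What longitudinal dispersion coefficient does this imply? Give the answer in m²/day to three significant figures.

0.0255 m²/day

At the plume center C_max = M/(n_e·A·√(4πDt)), so D = M²/(4πt·(n_e·A·C_max)²).
n_e·A·C_max = 0.27 × 50.9 × 0.258 = 3.546 kg/m.
D = 4.56²/(4π × 5.16 × 3.546²) = 0.0255 m²/day.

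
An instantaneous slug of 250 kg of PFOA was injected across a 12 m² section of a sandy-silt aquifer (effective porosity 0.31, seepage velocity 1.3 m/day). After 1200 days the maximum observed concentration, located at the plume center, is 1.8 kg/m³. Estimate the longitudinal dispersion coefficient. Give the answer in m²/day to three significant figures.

At the plume center C_max = M/(n_e·A·√(4πDt)), so D = M²/(4πt·(n_e·A·C_max)²).
n_e·A·C_max = 0.31 × 12 × 1.8 = 6.696 kg/m.
D = 250²/(4π × 1200 × 6.696²) = 0.0924 m²/day.

0.0924 m²/day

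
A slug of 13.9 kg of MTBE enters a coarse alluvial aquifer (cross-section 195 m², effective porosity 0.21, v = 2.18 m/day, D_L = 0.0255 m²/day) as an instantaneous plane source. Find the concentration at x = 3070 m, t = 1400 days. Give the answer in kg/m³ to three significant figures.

For an instantaneous plane source, C(x,t) = M/(n_e·A·√(4πDt)) · exp(−(x−vt)²/(4Dt)), with n_e·A the pore (flow) area.
Plume center vt = 2.18 × 1400 = 3052 m, so the well at 3070 m is 18 m downgradient of the peak.
√(4πDt) = 21.18 m, giving peak height M/(n_e·A·√(4πDt)) = 13.9/(0.21 × 195 × 21.18) = 0.01603 kg/m³.
(x−vt)²/(4Dt) = (18)²/(4 × 0.0255 × 1400) = 2.269; exp(−2.269) = 0.1034.
C = 0.01603 × 0.1034 = 0.00166 kg/m³.

0.00166 kg/m³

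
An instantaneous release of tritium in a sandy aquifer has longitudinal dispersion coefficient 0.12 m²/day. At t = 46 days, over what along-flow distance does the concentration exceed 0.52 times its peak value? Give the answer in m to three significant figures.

7.60 m

The plume is Gaussian with σ = √(2Dt) = √(2 × 0.12 × 46) = 3.323 m.
C/C_peak = exp(−Δx²/(2σ²)) = 0.52 ⇒ Δx = σ·√(−2 ln 0.52) = 3.323 × 1.144 = 3.802 m.
Width = 2Δx = 7.60 m.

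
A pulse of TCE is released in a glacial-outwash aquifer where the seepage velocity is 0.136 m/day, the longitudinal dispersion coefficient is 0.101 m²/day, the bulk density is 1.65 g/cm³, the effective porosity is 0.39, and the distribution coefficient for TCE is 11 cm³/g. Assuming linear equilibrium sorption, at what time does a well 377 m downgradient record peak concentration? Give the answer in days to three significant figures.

132000 days

Retardation factor R = 1 + ρ_b·K_d/n = 1 + 1.65 × 11/0.39 = 47.54.
Sorption retards both mechanisms: v_R = v/R = 0.002861 m/day, D_R = D/R = 0.002125 m²/day.
Peak time from v_R²t² + 2D_R t − x² = 0: t = (√(D_R² + v_R²x²) − D_R)/v_R².
√(D_R² + v_R²x²) = √(0.002125² + 0.002861² × 377²) = 1.079; v_R² = 8.185e-06.
t = (1.079 − 0.002125)/8.185e-06 = 132000 days.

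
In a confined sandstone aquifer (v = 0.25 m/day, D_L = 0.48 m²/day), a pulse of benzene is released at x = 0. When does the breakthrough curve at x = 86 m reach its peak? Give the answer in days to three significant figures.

336 days

For the 1D instantaneous-source solution, setting ∂C/∂t = 0 at fixed x gives v²t² + 2Dt − x² = 0, so t = (√(D² + v²x²) − D)/v².
√(D² + v²x²) = √(0.48² + 0.25² × 86²) = 21.51; v² = 0.0625.
t = (21.51 − 0.48)/0.0625 = 336 days (vs. the pure-advection estimate x/v = 344 d).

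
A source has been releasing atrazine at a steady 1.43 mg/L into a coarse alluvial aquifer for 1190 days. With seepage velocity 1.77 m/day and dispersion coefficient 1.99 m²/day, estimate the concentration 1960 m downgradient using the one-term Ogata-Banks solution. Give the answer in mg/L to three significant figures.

1.41 mg/L

For a continuous step input, C/C₀ ≈ ½·erfc((x−vt)/(2√(Dt))).
vt = 1.77 × 1190 = 2106.3 m and 2√(Dt) = 2√(1.99 × 1190) = 97.33 m.
Argument (x−vt)/(2√(Dt)) = (1960 − 2106.3)/97.33 = -1.503; ½·erfc(-1.503) = 0.9832.
C = 1.43 × 0.9832 = 1.41 mg/L.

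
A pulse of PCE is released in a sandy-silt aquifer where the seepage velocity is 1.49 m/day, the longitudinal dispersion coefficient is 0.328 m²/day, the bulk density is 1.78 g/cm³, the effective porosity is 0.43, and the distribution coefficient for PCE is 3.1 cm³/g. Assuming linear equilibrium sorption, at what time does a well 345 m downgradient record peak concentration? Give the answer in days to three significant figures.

Retardation factor R = 1 + ρ_b·K_d/n = 1 + 1.78 × 3.1/0.43 = 13.83.
Sorption retards both mechanisms: v_R = v/R = 0.1077 m/day, D_R = D/R = 0.02372 m²/day.
Peak time from v_R²t² + 2D_R t − x² = 0: t = (√(D_R² + v_R²x²) − D_R)/v_R².
√(D_R² + v_R²x²) = √(0.02372² + 0.1077² × 345²) = 37.16; v_R² = 0.01160.
t = (37.16 − 0.02372)/0.01160 = 3200 days.

3200 days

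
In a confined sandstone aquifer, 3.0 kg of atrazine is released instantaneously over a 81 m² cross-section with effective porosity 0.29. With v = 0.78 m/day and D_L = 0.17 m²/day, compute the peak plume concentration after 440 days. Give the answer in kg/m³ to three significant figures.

The peak of an instantaneous 1D plume sits at x = vt; there the Gaussian factor is 1 and C_max = M/(n_e·A·√(4πDt)), where n_e·A is the pore area the mass is dissolved in.
√(4πDt) = √(4π × 0.17 × 440) = 30.66 m, so C_max = 3.0/(0.29 × 81 × 30.66) = 0.00417 kg/m³.

0.00417 kg/m³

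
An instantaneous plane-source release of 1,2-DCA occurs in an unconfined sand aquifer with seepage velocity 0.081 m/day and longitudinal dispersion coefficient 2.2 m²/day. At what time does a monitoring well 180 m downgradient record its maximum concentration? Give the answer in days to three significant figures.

For the 1D instantaneous-source solution, setting ∂C/∂t = 0 at fixed x gives v²t² + 2Dt − x² = 0, so t = (√(D² + v²x²) − D)/v².
√(D² + v²x²) = √(2.2² + 0.081² × 180²) = 14.75; v² = 0.006561.
t = (14.75 − 2.2)/0.006561 = 1910 days (vs. the pure-advection estimate x/v = 2220 d).

1910 days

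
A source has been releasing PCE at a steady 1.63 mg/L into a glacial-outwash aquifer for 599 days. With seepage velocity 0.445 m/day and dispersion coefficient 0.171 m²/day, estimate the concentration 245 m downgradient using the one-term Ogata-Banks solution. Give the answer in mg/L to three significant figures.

For a continuous step input, C/C₀ ≈ ½·erfc((x−vt)/(2√(Dt))).
vt = 0.445 × 599 = 266.555 m and 2√(Dt) = 2√(0.171 × 599) = 20.24 m.
Argument (x−vt)/(2√(Dt)) = (245 − 266.555)/20.24 = -1.065; ½·erfc(-1.065) = 0.9340.
C = 1.63 × 0.9340 = 1.52 mg/L.

1.52 mg/L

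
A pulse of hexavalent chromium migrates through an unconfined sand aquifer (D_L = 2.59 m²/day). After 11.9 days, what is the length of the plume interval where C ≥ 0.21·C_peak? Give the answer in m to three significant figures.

The plume is Gaussian with σ = √(2Dt) = √(2 × 2.59 × 11.9) = 7.851 m.
C/C_peak = exp(−Δx²/(2σ²)) = 0.21 ⇒ Δx = σ·√(−2 ln 0.21) = 7.851 × 1.767 = 13.87 m.
Width = 2Δx = 27.7 m.

27.7 m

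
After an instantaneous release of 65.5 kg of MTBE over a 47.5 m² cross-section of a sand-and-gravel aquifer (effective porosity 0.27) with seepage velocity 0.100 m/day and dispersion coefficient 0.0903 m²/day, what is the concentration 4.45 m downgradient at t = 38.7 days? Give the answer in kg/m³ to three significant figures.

For an instantaneous plane source, C(x,t) = M/(n_e·A·√(4πDt)) · exp(−(x−vt)²/(4Dt)), with n_e·A the pore (flow) area.
Plume center vt = 0.100 × 38.7 = 3.87 m, so the well at 4.45 m is 0.58 m downgradient of the peak.
√(4πDt) = 6.627 m, giving peak height M/(n_e·A·√(4πDt)) = 65.5/(0.27 × 47.5 × 6.627) = 0.7707 kg/m³.
(x−vt)²/(4Dt) = (0.58)²/(4 × 0.0903 × 38.7) = 0.02407; exp(−0.02407) = 0.9762.
C = 0.7707 × 0.9762 = 0.752 kg/m³.

0.752 kg/m³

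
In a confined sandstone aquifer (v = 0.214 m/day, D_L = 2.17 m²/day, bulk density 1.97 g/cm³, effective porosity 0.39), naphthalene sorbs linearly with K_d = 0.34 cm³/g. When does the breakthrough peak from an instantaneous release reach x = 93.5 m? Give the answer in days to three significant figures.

Retardation factor R = 1 + ρ_b·K_d/n = 1 + 1.97 × 0.34/0.39 = 2.717.
Sorption retards both mechanisms: v_R = v/R = 0.07876 m/day, D_R = D/R = 0.7987 m²/day.
Peak time from v_R²t² + 2D_R t − x² = 0: t = (√(D_R² + v_R²x²) − D_R)/v_R².
√(D_R² + v_R²x²) = √(0.7987² + 0.07876² × 93.5²) = 7.407; v_R² = 0.006203.
t = (7.407 − 0.7987)/0.006203 = 1070 days.

1070 days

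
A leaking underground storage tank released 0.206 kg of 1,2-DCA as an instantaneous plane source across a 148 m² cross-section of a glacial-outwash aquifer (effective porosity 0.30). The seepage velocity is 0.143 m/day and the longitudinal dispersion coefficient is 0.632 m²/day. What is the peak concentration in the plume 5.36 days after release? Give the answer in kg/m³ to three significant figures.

0.000711 kg/m³

The peak of an instantaneous 1D plume sits at x = vt; there the Gaussian factor is 1 and C_max = M/(n_e·A·√(4πDt)), where n_e·A is the pore area the mass is dissolved in.
√(4πDt) = √(4π × 0.632 × 5.36) = 6.524 m, so C_max = 0.206/(0.30 × 148 × 6.524) = 0.000711 kg/m³.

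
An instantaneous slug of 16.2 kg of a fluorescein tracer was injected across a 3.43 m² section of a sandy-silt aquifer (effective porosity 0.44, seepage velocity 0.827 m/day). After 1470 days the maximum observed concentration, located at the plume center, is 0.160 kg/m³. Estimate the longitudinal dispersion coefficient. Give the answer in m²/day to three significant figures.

At the plume center C_max = M/(n_e·A·√(4πDt)), so D = M²/(4πt·(n_e·A·C_max)²).
n_e·A·C_max = 0.44 × 3.43 × 0.160 = 0.2415 kg/m.
D = 16.2²/(4π × 1470 × 0.2415²) = 0.244 m²/day.

0.244 m²/day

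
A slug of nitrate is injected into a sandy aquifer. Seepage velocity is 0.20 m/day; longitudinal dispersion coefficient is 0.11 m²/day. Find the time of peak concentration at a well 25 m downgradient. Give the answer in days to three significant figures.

For the 1D instantaneous-source solution, setting ∂C/∂t = 0 at fixed x gives v²t² + 2Dt − x² = 0, so t = (√(D² + v²x²) − D)/v².
√(D² + v²x²) = √(0.11² + 0.20² × 25²) = 5.001; v² = 0.04.
t = (5.001 − 0.11)/0.04 = 122 days (vs. the pure-advection estimate x/v = 125 d).

122 days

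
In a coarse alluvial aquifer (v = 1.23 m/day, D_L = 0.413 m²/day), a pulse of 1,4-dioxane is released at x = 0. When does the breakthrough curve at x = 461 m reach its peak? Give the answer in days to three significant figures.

For the 1D instantaneous-source solution, setting ∂C/∂t = 0 at fixed x gives v²t² + 2Dt − x² = 0, so t = (√(D² + v²x²) − D)/v².
√(D² + v²x²) = √(0.413² + 1.23² × 461²) = 567.0; v² = 1.5129.
t = (567.0 − 0.413)/1.5129 = 375 days (vs. the pure-advection estimate x/v = 375 d).

375 days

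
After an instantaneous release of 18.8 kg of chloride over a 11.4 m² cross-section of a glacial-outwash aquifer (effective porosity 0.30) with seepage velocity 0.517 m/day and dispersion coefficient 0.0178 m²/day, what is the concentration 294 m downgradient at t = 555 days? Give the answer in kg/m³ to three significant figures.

0.140 kg/m³

For an instantaneous plane source, C(x,t) = M/(n_e·A·√(4πDt)) · exp(−(x−vt)²/(4Dt)), with n_e·A the pore (flow) area.
Plume center vt = 0.517 × 555 = 286.935 m, so the well at 294 m is 7.065 m downgradient of the peak.
√(4πDt) = 11.14 m, giving peak height M/(n_e·A·√(4πDt)) = 18.8/(0.30 × 11.4 × 11.14) = 0.4935 kg/m³.
(x−vt)²/(4Dt) = (7.065)²/(4 × 0.0178 × 555) = 1.263; exp(−1.263) = 0.2828.
C = 0.4935 × 0.2828 = 0.140 kg/m³.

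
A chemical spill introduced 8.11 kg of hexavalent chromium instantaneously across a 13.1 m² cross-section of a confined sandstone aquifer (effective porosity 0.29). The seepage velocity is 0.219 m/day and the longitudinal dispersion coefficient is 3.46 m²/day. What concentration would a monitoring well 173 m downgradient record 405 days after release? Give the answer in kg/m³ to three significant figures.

0.00453 kg/m³

For an instantaneous plane source, C(x,t) = M/(n_e·A·√(4πDt)) · exp(−(x−vt)²/(4Dt)), with n_e·A the pore (flow) area.
Plume center vt = 0.219 × 405 = 88.695 m, so the well at 173 m is 84.305 m downgradient of the peak.
√(4πDt) = 132.7 m, giving peak height M/(n_e·A·√(4πDt)) = 8.11/(0.29 × 13.1 × 132.7) = 0.01609 kg/m³.
(x−vt)²/(4Dt) = (84.305)²/(4 × 3.46 × 405) = 1.268; exp(−1.268) = 0.2814.
C = 0.01609 × 0.2814 = 0.00453 kg/m³.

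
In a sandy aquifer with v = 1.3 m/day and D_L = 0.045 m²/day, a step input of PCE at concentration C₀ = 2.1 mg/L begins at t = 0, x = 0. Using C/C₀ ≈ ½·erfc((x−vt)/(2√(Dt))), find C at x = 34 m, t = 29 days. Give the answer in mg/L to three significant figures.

2.08 mg/L

For a continuous step input, C/C₀ ≈ ½·erfc((x−vt)/(2√(Dt))).
vt = 1.3 × 29 = 37.7 m and 2√(Dt) = 2√(0.045 × 29) = 2.285 m.
Argument (x−vt)/(2√(Dt)) = (34 − 37.7)/2.285 = -1.619; ½·erfc(-1.619) = 0.9890.
C = 2.1 × 0.9890 = 2.08 mg/L.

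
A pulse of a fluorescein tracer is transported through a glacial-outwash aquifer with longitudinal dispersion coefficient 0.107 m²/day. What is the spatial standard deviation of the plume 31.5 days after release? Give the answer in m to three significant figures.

Dispersive spreading gives a Gaussian with σ² = 2Dt; advection only shifts the center.
σ = √(2 × 0.107 × 31.5) = 2.60 m.

2.60 m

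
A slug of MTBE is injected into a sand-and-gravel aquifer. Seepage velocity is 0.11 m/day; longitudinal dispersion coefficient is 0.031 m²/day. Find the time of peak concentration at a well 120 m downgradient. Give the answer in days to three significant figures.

1090 days

For the 1D instantaneous-source solution, setting ∂C/∂t = 0 at fixed x gives v²t² + 2Dt − x² = 0, so t = (√(D² + v²x²) − D)/v².
√(D² + v²x²) = √(0.031² + 0.11² × 120²) = 13.20; v² = 0.0121.
t = (13.20 − 0.031)/0.0121 = 1090 days (vs. the pure-advection estimate x/v = 1090 d).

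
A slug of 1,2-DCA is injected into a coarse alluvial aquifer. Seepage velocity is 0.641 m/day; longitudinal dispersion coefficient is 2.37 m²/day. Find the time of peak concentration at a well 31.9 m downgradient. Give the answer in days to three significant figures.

For the 1D instantaneous-source solution, setting ∂C/∂t = 0 at fixed x gives v²t² + 2Dt − x² = 0, so t = (√(D² + v²x²) − D)/v².
√(D² + v²x²) = √(2.37² + 0.641² × 31.9²) = 20.58; v² = 0.410881.
t = (20.58 − 2.37)/0.410881 = 44.3 days (vs. the pure-advection estimate x/v = 49.8 d).

44.3 days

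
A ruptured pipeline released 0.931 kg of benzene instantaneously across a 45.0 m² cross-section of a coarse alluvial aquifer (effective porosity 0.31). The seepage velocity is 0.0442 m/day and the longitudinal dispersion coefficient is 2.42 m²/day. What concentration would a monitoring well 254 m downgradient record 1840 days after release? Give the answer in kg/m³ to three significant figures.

5.29e-05 kg/m³

For an instantaneous plane source, C(x,t) = M/(n_e·A·√(4πDt)) · exp(−(x−vt)²/(4Dt)), with n_e·A the pore (flow) area.
Plume center vt = 0.0442 × 1840 = 81.328 m, so the well at 254 m is 172.672 m downgradient of the peak.
√(4πDt) = 236.5 m, giving peak height M/(n_e·A·√(4πDt)) = 0.931/(0.31 × 45.0 × 236.5) = 0.0002822 kg/m³.
(x−vt)²/(4Dt) = (172.672)²/(4 × 2.42 × 1840) = 1.674; exp(−1.674) = 0.1875.
C = 0.0002822 × 0.1875 = 5.29e-05 kg/m³.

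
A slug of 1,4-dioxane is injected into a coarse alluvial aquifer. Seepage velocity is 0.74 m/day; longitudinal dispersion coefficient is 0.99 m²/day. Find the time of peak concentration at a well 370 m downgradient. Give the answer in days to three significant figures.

498 days

For the 1D instantaneous-source solution, setting ∂C/∂t = 0 at fixed x gives v²t² + 2Dt − x² = 0, so t = (√(D² + v²x²) − D)/v².
√(D² + v²x²) = √(0.99² + 0.74² × 370²) = 273.8; v² = 0.5476.
t = (273.8 − 0.99)/0.5476 = 498 days (vs. the pure-advection estimate x/v = 500 d).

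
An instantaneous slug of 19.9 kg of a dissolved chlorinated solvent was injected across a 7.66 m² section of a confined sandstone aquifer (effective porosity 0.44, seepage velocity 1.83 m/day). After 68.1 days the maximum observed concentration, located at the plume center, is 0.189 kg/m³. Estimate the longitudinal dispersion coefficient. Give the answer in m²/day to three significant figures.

At the plume center C_max = M/(n_e·A·√(4πDt)), so D = M²/(4πt·(n_e·A·C_max)²).
n_e·A·C_max = 0.44 × 7.66 × 0.189 = 0.6370 kg/m.
D = 19.9²/(4π × 68.1 × 0.6370²) = 1.14 m²/day.

1.14 m²/day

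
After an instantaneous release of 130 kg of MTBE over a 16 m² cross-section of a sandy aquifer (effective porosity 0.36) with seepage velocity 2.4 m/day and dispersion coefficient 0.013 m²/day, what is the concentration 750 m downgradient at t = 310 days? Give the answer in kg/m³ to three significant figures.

For an instantaneous plane source, C(x,t) = M/(n_e·A·√(4πDt)) · exp(−(x−vt)²/(4Dt)), with n_e·A the pore (flow) area.
Plume center vt = 2.4 × 310 = 744 m, so the well at 750 m is 6 m downgradient of the peak.
√(4πDt) = 7.116 m, giving peak height M/(n_e·A·√(4πDt)) = 130/(0.36 × 16 × 7.116) = 3.172 kg/m³.
(x−vt)²/(4Dt) = (6)²/(4 × 0.013 × 310) = 2.233; exp(−2.233) = 0.1072.
C = 3.172 × 0.1072 = 0.340 kg/m³.

0.340 kg/m³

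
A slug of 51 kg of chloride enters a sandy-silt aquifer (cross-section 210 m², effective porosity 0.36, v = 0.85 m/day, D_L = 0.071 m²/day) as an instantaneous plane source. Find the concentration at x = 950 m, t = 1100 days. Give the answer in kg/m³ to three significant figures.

0.0105 kg/m³

For an instantaneous plane source, C(x,t) = M/(n_e·A·√(4πDt)) · exp(−(x−vt)²/(4Dt)), with n_e·A the pore (flow) area.
Plume center vt = 0.85 × 1100 = 935 m, so the well at 950 m is 15 m downgradient of the peak.
√(4πDt) = 31.33 m, giving peak height M/(n_e·A·√(4πDt)) = 51/(0.36 × 210 × 31.33) = 0.02153 kg/m³.
(x−vt)²/(4Dt) = (15)²/(4 × 0.071 × 1100) = 0.7202; exp(−0.7202) = 0.4867.
C = 0.02153 × 0.4867 = 0.0105 kg/m³.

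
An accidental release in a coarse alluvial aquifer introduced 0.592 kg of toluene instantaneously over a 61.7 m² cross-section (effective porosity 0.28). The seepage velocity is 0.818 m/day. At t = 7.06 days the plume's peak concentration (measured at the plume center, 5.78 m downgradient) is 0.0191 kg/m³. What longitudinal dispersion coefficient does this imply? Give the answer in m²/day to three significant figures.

0.0363 m²/day

At the plume center C_max = M/(n_e·A·√(4πDt)), so D = M²/(4πt·(n_e·A·C_max)²).
n_e·A·C_max = 0.28 × 61.7 × 0.0191 = 0.3300 kg/m.
D = 0.592²/(4π × 7.06 × 0.3300²) = 0.0363 m²/day.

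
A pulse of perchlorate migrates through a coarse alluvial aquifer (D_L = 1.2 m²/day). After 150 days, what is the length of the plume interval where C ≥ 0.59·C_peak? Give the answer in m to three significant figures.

39.0 m

The plume is Gaussian with σ = √(2Dt) = √(2 × 1.2 × 150) = 18.97 m.
C/C_peak = exp(−Δx²/(2σ²)) = 0.59 ⇒ Δx = σ·√(−2 ln 0.59) = 18.97 × 1.027 = 19.48 m.
Width = 2Δx = 39.0 m.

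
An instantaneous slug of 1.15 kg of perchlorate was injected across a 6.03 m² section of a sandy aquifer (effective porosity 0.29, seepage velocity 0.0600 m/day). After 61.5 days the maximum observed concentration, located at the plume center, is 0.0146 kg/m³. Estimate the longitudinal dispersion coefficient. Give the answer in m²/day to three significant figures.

2.63 m²/day

At the plume center C_max = M/(n_e·A·√(4πDt)), so D = M²/(4πt·(n_e·A·C_max)²).
n_e·A·C_max = 0.29 × 6.03 × 0.0146 = 0.02553 kg/m.
D = 1.15²/(4π × 61.5 × 0.02553²) = 2.63 m²/day.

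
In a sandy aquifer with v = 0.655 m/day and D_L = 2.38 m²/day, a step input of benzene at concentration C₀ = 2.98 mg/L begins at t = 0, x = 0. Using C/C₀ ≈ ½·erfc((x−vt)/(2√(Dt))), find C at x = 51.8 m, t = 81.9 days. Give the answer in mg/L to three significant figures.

For a continuous step input, C/C₀ ≈ ½·erfc((x−vt)/(2√(Dt))).
vt = 0.655 × 81.9 = 53.6445 m and 2√(Dt) = 2√(2.38 × 81.9) = 27.92 m.
Argument (x−vt)/(2√(Dt)) = (51.8 − 53.6445)/27.92 = -0.06606; ½·erfc(-0.06606) = 0.5372.
C = 2.98 × 0.5372 = 1.60 mg/L.

1.60 mg/L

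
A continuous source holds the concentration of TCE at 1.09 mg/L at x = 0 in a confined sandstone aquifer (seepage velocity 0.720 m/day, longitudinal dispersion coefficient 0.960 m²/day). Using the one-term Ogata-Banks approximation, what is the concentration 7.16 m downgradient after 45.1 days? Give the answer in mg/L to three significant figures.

For a continuous step input, C/C₀ ≈ ½·erfc((x−vt)/(2√(Dt))).
vt = 0.720 × 45.1 = 32.472 m and 2√(Dt) = 2√(0.960 × 45.1) = 13.16 m.
Argument (x−vt)/(2√(Dt)) = (7.16 − 32.472)/13.16 = -1.923; ½·erfc(-1.923) = 0.9967.
C = 1.09 × 0.9967 = 1.09 mg/L.

1.09 mg/L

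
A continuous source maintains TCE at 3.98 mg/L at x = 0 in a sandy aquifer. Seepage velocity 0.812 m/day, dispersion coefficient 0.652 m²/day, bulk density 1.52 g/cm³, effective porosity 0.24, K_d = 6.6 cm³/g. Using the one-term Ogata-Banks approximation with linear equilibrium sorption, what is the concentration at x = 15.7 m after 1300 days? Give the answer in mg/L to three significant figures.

3.67 mg/L

Retardation factor R = 1 + ρ_b·K_d/n = 1 + 1.52 × 6.6/0.24 = 42.80.
Sorption retards both mechanisms: v_R = v/R = 0.01897 m/day, D_R = D/R = 0.01523 m²/day.
v_R·t = 0.01897 × 1300 = 24.661 m; 2√(D_R t) = 8.899 m; argument = (15.7 − 24.661)/8.899 = -1.007.
C = C₀ × ½·erfc(-1.007) = 3.98 × 0.9228 = 3.67 mg/L.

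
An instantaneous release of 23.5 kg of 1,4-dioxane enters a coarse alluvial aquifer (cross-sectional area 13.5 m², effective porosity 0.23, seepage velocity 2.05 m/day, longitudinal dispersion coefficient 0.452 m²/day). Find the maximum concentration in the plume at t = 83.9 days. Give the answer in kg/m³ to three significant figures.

0.347 kg/m³

The peak of an instantaneous 1D plume sits at x = vt; there the Gaussian factor is 1 and C_max = M/(n_e·A·√(4πDt)), where n_e·A is the pore area the mass is dissolved in.
√(4πDt) = √(4π × 0.452 × 83.9) = 21.83 m, so C_max = 23.5/(0.23 × 13.5 × 21.83) = 0.347 kg/m³.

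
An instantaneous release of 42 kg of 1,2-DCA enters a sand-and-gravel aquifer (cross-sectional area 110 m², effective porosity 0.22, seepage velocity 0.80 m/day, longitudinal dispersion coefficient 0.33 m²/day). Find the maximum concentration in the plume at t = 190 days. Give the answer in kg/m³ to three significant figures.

0.0618 kg/m³

The peak of an instantaneous 1D plume sits at x = vt; there the Gaussian factor is 1 and C_max = M/(n_e·A·√(4πDt)), where n_e·A is the pore area the mass is dissolved in.
√(4πDt) = √(4π × 0.33 × 190) = 28.07 m, so C_max = 42/(0.22 × 110 × 28.07) = 0.0618 kg/m³.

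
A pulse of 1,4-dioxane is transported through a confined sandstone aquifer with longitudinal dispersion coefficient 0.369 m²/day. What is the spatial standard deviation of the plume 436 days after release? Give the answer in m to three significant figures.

Dispersive spreading gives a Gaussian with σ² = 2Dt; advection only shifts the center.
σ = √(2 × 0.369 × 436) = 17.9 m.

17.9 m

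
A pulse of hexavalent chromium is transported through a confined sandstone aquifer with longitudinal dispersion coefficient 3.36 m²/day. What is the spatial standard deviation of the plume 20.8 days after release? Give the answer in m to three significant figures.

Dispersive spreading gives a Gaussian with σ² = 2Dt; advection only shifts the center.
σ = √(2 × 3.36 × 20.8) = 11.8 m.

11.8 m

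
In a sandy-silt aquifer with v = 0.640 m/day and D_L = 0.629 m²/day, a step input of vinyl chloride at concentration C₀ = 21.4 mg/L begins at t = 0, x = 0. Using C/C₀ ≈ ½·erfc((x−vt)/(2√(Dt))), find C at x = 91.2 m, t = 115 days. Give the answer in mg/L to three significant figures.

For a continuous step input, C/C₀ ≈ ½·erfc((x−vt)/(2√(Dt))).
vt = 0.640 × 115 = 73.6 m and 2√(Dt) = 2√(0.629 × 115) = 17.01 m.
Argument (x−vt)/(2√(Dt)) = (91.2 − 73.6)/17.01 = 1.035; ½·erfc(1.035) = 0.07164.
C = 21.4 × 0.07164 = 1.53 mg/L.

1.53 mg/L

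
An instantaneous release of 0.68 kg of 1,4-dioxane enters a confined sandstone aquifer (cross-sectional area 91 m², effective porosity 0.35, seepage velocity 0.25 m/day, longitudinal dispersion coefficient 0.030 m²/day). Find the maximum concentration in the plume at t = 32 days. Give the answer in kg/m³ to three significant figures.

0.00615 kg/m³

The peak of an instantaneous 1D plume sits at x = vt; there the Gaussian factor is 1 and C_max = M/(n_e·A·√(4πDt)), where n_e·A is the pore area the mass is dissolved in.
√(4πDt) = √(4π × 0.030 × 32) = 3.473 m, so C_max = 0.68/(0.35 × 91 × 3.473) = 0.00615 kg/m³.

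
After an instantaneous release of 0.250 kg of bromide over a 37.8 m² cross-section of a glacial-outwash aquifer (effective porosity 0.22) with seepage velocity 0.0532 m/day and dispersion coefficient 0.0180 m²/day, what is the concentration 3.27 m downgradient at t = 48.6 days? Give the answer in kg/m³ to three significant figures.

0.00793 kg/m³

For an instantaneous plane source, C(x,t) = M/(n_e·A·√(4πDt)) · exp(−(x−vt)²/(4Dt)), with n_e·A the pore (flow) area.
Plume center vt = 0.0532 × 48.6 = 2.58552 m, so the well at 3.27 m is 0.68448 m downgradient of the peak.
√(4πDt) = 3.316 m, giving peak height M/(n_e·A·√(4πDt)) = 0.250/(0.22 × 37.8 × 3.316) = 0.009066 kg/m³.
(x−vt)²/(4Dt) = (0.68448)²/(4 × 0.0180 × 48.6) = 0.1339; exp(−0.1339) = 0.8747.
C = 0.009066 × 0.8747 = 0.00793 kg/m³.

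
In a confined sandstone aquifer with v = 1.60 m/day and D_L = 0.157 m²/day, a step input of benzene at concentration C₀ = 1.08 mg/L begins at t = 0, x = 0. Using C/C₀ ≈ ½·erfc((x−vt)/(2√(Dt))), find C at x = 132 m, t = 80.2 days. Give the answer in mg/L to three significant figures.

0.250 mg/L

For a continuous step input, C/C₀ ≈ ½·erfc((x−vt)/(2√(Dt))).
vt = 1.60 × 80.2 = 128.32 m and 2√(Dt) = 2√(0.157 × 80.2) = 7.097 m.
Argument (x−vt)/(2√(Dt)) = (132 − 128.32)/7.097 = 0.5185; ½·erfc(0.5185) = 0.2317.
C = 1.08 × 0.2317 = 0.250 mg/L.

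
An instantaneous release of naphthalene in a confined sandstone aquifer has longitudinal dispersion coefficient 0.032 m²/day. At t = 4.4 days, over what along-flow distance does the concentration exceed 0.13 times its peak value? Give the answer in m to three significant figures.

The plume is Gaussian with σ = √(2Dt) = √(2 × 0.032 × 4.4) = 0.5307 m.
C/C_peak = exp(−Δx²/(2σ²)) = 0.13 ⇒ Δx = σ·√(−2 ln 0.13) = 0.5307 × 2.020 = 1.072 m.
Width = 2Δx = 2.14 m.

2.14 m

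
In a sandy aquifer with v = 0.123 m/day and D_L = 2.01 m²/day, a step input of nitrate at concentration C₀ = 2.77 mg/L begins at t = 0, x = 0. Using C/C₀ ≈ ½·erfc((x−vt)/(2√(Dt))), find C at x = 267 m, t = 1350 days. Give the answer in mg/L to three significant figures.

For a continuous step input, C/C₀ ≈ ½·erfc((x−vt)/(2√(Dt))).
vt = 0.123 × 1350 = 166.05 m and 2√(Dt) = 2√(2.01 × 1350) = 104.2 m.
Argument (x−vt)/(2√(Dt)) = (267 − 166.05)/104.2 = 0.9688; ½·erfc(0.9688) = 0.08533.
C = 2.77 × 0.08533 = 0.236 mg/L.

0.236 mg/L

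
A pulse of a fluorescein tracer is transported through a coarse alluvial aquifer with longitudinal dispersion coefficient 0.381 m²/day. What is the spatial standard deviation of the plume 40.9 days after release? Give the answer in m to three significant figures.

Dispersive spreading gives a Gaussian with σ² = 2Dt; advection only shifts the center.
σ = √(2 × 0.381 × 40.9) = 5.58 m.

5.58 m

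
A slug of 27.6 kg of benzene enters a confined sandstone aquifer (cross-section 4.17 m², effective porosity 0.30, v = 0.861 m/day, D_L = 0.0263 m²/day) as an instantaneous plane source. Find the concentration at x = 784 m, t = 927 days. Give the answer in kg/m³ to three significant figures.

For an instantaneous plane source, C(x,t) = M/(n_e·A·√(4πDt)) · exp(−(x−vt)²/(4Dt)), with n_e·A the pore (flow) area.
Plume center vt = 0.861 × 927 = 798.147 m, so the well at 784 m is 14.147 m upgradient of the peak.
√(4πDt) = 17.50 m, giving peak height M/(n_e·A·√(4πDt)) = 27.6/(0.30 × 4.17 × 17.50) = 1.261 kg/m³.
(x−vt)²/(4Dt) = (-14.147)²/(4 × 0.0263 × 927) = 2.052; exp(−2.052) = 0.1285.
C = 1.261 × 0.1285 = 0.162 kg/m³.

0.162 kg/m³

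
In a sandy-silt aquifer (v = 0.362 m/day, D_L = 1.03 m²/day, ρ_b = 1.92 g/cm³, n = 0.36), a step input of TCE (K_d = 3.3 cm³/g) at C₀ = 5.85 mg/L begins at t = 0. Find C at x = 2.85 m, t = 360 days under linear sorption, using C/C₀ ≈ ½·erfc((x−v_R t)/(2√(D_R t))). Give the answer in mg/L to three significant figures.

Retardation factor R = 1 + ρ_b·K_d/n = 1 + 1.92 × 3.3/0.36 = 18.60.
Sorption retards both mechanisms: v_R = v/R = 0.01946 m/day, D_R = D/R = 0.05538 m²/day.
v_R·t = 0.01946 × 360 = 7.0056 m; 2√(D_R t) = 8.930 m; argument = (2.85 − 7.0056)/8.930 = -0.4654.
C = C₀ × ½·erfc(-0.4654) = 5.85 × 0.7448 = 4.36 mg/L.

4.36 mg/L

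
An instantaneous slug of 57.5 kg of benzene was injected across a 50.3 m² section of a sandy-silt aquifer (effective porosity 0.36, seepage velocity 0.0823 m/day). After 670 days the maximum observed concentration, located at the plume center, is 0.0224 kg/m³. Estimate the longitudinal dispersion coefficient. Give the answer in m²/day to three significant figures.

At the plume center C_max = M/(n_e·A·√(4πDt)), so D = M²/(4πt·(n_e·A·C_max)²).
n_e·A·C_max = 0.36 × 50.3 × 0.0224 = 0.4056 kg/m.
D = 57.5²/(4π × 670 × 0.4056²) = 2.39 m²/day.

2.39 m²/day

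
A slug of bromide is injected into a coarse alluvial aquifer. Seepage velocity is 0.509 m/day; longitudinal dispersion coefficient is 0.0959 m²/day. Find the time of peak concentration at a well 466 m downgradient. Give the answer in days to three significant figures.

For the 1D instantaneous-source solution, setting ∂C/∂t = 0 at fixed x gives v²t² + 2Dt − x² = 0, so t = (√(D² + v²x²) − D)/v².
√(D² + v²x²) = √(0.0959² + 0.509² × 466²) = 237.2; v² = 0.259081.
t = (237.2 − 0.0959)/0.259081 = 915 days (vs. the pure-advection estimate x/v = 916 d).

915 days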